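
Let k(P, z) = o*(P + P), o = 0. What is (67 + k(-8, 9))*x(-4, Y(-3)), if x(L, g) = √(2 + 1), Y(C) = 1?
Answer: 67*√3 ≈ 116.05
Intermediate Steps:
x(L, g) = √3
k(P, z) = 0 (k(P, z) = 0*(P + P) = 0*(2*P) = 0)
(67 + k(-8, 9))*x(-4, Y(-3)) = (67 + 0)*√3 = 67*√3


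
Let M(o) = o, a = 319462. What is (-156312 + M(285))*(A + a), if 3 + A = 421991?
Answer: -115686219150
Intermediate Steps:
A = 421988 (A = -3 + 421991 = 421988)
(-156312 + M(285))*(A + a) = (-156312 + 285)*(421988 + 319462) = -156027*741450 = -115686219150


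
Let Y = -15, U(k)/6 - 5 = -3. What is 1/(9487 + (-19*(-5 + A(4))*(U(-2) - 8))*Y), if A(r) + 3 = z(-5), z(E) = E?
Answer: -1/5333 ≈ -0.00018751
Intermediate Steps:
U(k) = 12 (U(k) = 30 + 6*(-3) = 30 - 18 = 12)
A(r) = -8 (A(r) = -3 - 5 = -8)
1/(9487 + (-19*(-5 + A(4))*(U(-2) - 8))*Y) = 1/(9487 - 19*(-5 - 8)*(12 - 8)*(-15)) = 1/(9487 - (-247)*4*(-15)) = 1/(9487 - 19*(-52)*(-15)) = 1/(9487 + 988*(-15)) = 1/(9487 - 14820) = 1/(-5333) = -1/5333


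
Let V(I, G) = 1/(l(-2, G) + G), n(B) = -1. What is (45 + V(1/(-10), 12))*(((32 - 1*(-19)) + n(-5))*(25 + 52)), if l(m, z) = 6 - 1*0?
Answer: 1561175/9 ≈ 1.7346e+5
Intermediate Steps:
l(m, z) = 6 (l(m, z) = 6 + 0 = 6)
V(I, G) = 1/(6 + G)
(45 + V(1/(-10), 12))*(((32 - 1*(-19)) + n(-5))*(25 + 52)) = (45 + 1/(6 + 12))*(((32 - 1*(-19)) - 1)*(25 + 52)) = (45 + 1/18)*(((32 + 19) - 1)*77) = (45 + 1/18)*((51 - 1)*77) = 811*(50*77)/18 = (811/18)*3850 = 1561175/9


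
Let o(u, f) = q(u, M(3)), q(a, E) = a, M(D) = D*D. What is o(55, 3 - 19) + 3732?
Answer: 3787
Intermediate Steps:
M(D) = D**2
o(u, f) = u
o(55, 3 - 19) + 3732 = 55 + 3732 = 3787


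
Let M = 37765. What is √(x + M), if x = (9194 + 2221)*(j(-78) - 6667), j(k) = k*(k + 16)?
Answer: 10*I*√208631 ≈ 4567.6*I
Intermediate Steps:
j(k) = k*(16 + k)
x = -20900865 (x = (9194 + 2221)*(-78*(16 - 78) - 6667) = 11415*(-78*(-62) - 6667) = 11415*(4836 - 6667) = 11415*(-1831) = -20900865)
√(x + M) = √(-20900865 + 37765) = √(-20863100) = 10*I*√208631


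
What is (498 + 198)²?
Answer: 484416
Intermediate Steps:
(498 + 198)² = 696² = 484416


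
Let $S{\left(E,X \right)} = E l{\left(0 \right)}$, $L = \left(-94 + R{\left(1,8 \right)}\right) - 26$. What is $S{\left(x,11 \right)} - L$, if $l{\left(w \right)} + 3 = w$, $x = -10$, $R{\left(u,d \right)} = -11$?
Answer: $161$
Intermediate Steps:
$l{\left(w \right)} = -3 + w$
$L = -131$ ($L = \left(-94 - 11\right) - 26 = -105 - 26 = -131$)
$S{\left(E,X \right)} = - 3 E$ ($S{\left(E,X \right)} = E \left(-3 + 0\right) = E \left(-3\right) = - 3 E$)
$S{\left(x,11 \right)} - L = \left(-3\right) \left(-10\right) - -131 = 30 + 131 = 161$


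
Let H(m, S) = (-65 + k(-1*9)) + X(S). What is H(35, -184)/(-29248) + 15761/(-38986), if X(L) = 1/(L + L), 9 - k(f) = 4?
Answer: -84389477019/209808305152 ≈ -0.40222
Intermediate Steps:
k(f) = 5 (k(f) = 9 - 1*4 = 9 - 4 = 5)
X(L) = 1/(2*L)
H(m, S) = -60 + 1/(2*S) (H(m, S) = (-65 + 5) + 1/(2*S) = -60 + 1/(2*S))
H(35, -184)/(-29248) + 15761/(-38986) = (-60 + (½)/(-184))/(-29248) + 15761/(-38986) = (-60 + (½)*(-1/184))*(-1/29248) + 15761*(-1/38986) = (-60 - 1/368)*(-1/29248) - 15761/38986 = -22081/368*(-1/29248) - 15761/38986 = 22081/10763264 - 15761/38986 = -84389477019/209808305152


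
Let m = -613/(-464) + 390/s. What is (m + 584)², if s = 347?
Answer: 8915578857609649/25923576064 ≈ 3.4392e+5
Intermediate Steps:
m = 393671/161008 (m = -613/(-464) + 390/347 = -613*(-1/464) + 390*(1/347) = 613/464 + 390/347 = 393671/161008 ≈ 2.4450)
(m + 584)² = (393671/161008 + 584)² = (94422343/161008)² = 8915578857609649/25923576064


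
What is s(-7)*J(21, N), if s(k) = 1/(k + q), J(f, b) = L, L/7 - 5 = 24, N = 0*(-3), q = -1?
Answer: -203/8 ≈ -25.375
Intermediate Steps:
N = 0
L = 203 (L = 35 + 7*24 = 35 + 168 = 203)
J(f, b) = 203
s(k) = 1/(-1 + k) (s(k) = 1/(k - 1) = 1/(-1 + k))
s(-7)*J(21, N) = 203/(-1 - 7) = 203/(-8) = -1/8*203 = -203/8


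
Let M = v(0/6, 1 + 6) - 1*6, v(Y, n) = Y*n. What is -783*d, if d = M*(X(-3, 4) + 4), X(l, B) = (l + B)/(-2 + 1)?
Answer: 14094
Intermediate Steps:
M = -6 (M = (0/6)*(1 + 6) - 1*6 = (0*(⅙))*7 - 6 = 0*7 - 6 = 0 - 6 = -6)
X(l, B) = -B - l (X(l, B) = (B + l)/(-1) = (B + l)*(-1) = -B - l)
d = -18 (d = -6*((-1*4 - 1*(-3)) + 4) = -6*((-4 + 3) + 4) = -6*(-1 + 4) = -6*3 = -18)
-783*d = -783*(-18) = 14094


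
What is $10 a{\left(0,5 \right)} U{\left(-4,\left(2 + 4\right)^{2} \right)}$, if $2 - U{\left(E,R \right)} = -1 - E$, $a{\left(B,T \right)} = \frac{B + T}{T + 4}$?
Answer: $- \frac{50}{9} \approx -5.5556$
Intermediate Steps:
$a{\left(B,T \right)} = \frac{B + T}{4 + T}$
$U{\left(E,R \right)} = 3 + E$ ($U{\left(E,R \right)} = 2 - \left(-1 - E\right) = 2 + \left(1 + E\right) = 3 + E$)
$10 a{\left(0,5 \right)} U{\left(-4,\left(2 + 4\right)^{2} \right)} = 10 \frac{0 + 5}{4 + 5} \left(3 - 4\right) = 10 \cdot \frac{1}{9} \cdot 5 \left(-1\right) = 10 \cdot \frac{5}{9} \left(-1\right) = \frac{50}{9} \left(-1\right) = - \frac{50}{9}$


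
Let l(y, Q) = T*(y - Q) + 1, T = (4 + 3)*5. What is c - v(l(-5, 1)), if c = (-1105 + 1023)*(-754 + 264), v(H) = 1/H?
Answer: 8397621/209 ≈ 40180.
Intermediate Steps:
T = 35 (T = 7*5 = 35)
l(y, Q) = 1 - 35*Q + 35*y (l(y, Q) = 35*(y - Q) + 1 = (-35*Q + 35*y) + 1 = 1 - 35*Q + 35*y)
c = 40180 (c = -82*(-490) = 40180)
c - v(l(-5, 1)) = 40180 - 1/(1 - 35*1 + 35*(-5)) = 40180 - 1/(1 - 35 - 175) = 40180 - 1/(-209) = 40180 - 1*(-1/209) = 40180 + 1/209 = 8397621/209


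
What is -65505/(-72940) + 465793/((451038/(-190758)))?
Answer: -30861725381677/156660532 ≈ -1.9700e+5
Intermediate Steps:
-65505/(-72940) + 465793/((451038/(-190758))) = -65505*(-1/72940) + 465793/((451038*(-1/190758))) = 13101/14588 + 465793/(-75173/31793) = 13101/14588 + 465793*(-31793/75173) = 13101/14588 - 14808956849/75173 = -30861725381677/156660532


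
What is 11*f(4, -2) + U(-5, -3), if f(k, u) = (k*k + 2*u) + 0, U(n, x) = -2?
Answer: 130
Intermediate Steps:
f(k, u) = k² + 2*u (f(k, u) = (k² + 2*u) + 0 = k² + 2*u)
11*f(4, -2) + U(-5, -3) = 11*(4² + 2*(-2)) - 2 = 11*(16 - 4) - 2 = 11*12 - 2 = 132 - 2 = 130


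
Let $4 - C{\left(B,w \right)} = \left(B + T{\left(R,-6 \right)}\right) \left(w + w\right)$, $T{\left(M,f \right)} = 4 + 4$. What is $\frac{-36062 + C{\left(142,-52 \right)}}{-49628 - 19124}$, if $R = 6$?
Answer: $\frac{10229}{34376} \approx 0.29756$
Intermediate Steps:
$T{\left(M,f \right)} = 8$
$C{\left(B,w \right)} = 4 - 2 w \left(8 + B\right)$ ($C{\left(B,w \right)} = 4 - \left(B + 8\right) \left(w + w\right) = 4 - \left(8 + B\right) 2 w = 4 - 2 w \left(8 + B\right)$)
$\frac{-36062 + C{\left(142,-52 \right)}}{-49628 - 19124} = \frac{-36062 - \left(-836 - 14768\right)}{-49628 - 19124} = \frac{-36062 + \left(4 + 832 + 14768\right)}{-68752} = \left(-36062 + 15604\right) \left(- \frac{1}{68752}\right) = \left(-20458\right) \left(- \frac{1}{68752}\right) = \frac{10229}{34376}$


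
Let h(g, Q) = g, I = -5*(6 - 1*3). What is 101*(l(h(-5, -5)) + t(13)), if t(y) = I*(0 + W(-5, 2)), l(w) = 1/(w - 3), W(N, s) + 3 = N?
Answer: 96859/8 ≈ 12107.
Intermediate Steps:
I = -15 (I = -5*(6 - 3) = -5*3 = -15)
W(N, s) = -3 + N
l(w) = 1/(-3 + w)
t(y) = 120 (t(y) = -15*(0 + (-3 - 5)) = -15*(0 - 8) = -15*(-8) = 120)
101*(l(h(-5, -5)) + t(13)) = 101*(1/(-3 - 5) + 120) = 101*(1/(-8) + 120) = 101*(-⅛ + 120) = 101*(959/8) = 96859/8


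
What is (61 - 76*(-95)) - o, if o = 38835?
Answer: -31554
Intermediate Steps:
(61 - 76*(-95)) - o = (61 - 76*(-95)) - 1*38835 = (61 + 7220) - 38835 = 7281 - 38835 = -31554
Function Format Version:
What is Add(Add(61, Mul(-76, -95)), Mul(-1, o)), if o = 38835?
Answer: -31554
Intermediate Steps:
Add(Add(61, Mul(-76, -95)), Mul(-1, o)) = Add(Add(61, Mul(-76, -95)), Mul(-1, 38835)) = Add(Add(61, 7220), -38835) = Add(7281, -38835) = -31554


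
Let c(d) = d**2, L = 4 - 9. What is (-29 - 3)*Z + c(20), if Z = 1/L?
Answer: 2032/5 ≈ 406.40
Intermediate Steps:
L = -5
Z = -1/5 (Z = 1/(-5) = -1/5 ≈ -0.20000)
(-29 - 3)*Z + c(20) = (-29 - 3)*(-1/5) + 20**2 = -32*(-1/5) + 400 = 32/5 + 400 = 2032/5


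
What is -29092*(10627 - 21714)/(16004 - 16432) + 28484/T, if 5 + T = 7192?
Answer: -579526094649/769009 ≈ -7.5360e+5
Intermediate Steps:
T = 7187 (T = -5 + 7192 = 7187)
-29092*(10627 - 21714)/(16004 - 16432) + 28484/T = -29092*(10627 - 21714)/(16004 - 16432) + 28484/7187 = -29092/((-428/(-11087))) + 28484*(1/7187) = -29092/((-428*(-1/11087))) + 28484/7187 = -29092/428/11087 + 28484/7187 = -29092*11087/428 + 28484/7187 = -80635751/107 + 28484/7187 = -579526094649/769009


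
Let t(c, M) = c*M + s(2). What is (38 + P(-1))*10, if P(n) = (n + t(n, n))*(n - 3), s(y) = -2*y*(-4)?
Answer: -260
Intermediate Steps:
s(y) = 8*y
t(c, M) = 16 + M*c (t(c, M) = c*M + 8*2 = M*c + 16 = 16 + M*c)
P(n) = (-3 + n)*(16 + n + n²) (P(n) = (n + (16 + n*n))*(n - 3) = (n + (16 + n²))*(-3 + n) = (16 + n + n²)*(-3 + n) = (-3 + n)*(16 + n + n²))
(38 + P(-1))*10 = (38 + (-48 + (-1)³ - 2*(-1)² + 13*(-1)))*10 = (38 + (-48 - 1 - 2*1 - 13))*10 = (38 + (-48 - 1 - 2 - 13))*10 = (38 - 64)*10 = -26*10 = -260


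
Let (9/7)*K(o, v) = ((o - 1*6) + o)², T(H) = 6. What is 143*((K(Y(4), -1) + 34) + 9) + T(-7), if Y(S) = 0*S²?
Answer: 10159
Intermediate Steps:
Y(S) = 0
K(o, v) = 7*(-6 + 2*o)²/9 (K(o, v) = 7*((o - 1*6) + o)²/9 = 7*((o - 6) + o)²/9 = 7*((-6 + o) + o)²/9 = 7*(-6 + 2*o)²/9)
143*((K(Y(4), -1) + 34) + 9) + T(-7) = 143*((28*(-3 + 0)²/9 + 34) + 9) + 6 = 143*(((28/9)*(-3)² + 34) + 9) + 6 = 143*(((28/9)*9 + 34) + 9) + 6 = 143*((28 + 34) + 9) + 6 = 143*(62 + 9) + 6 = 143*71 + 6 = 10153 + 6 = 10159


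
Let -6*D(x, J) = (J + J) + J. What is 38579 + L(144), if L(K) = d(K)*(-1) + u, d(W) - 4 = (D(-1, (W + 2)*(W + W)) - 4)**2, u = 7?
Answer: -442138202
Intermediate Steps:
D(x, J) = -J/2 (D(x, J) = -((J + J) + J)/6 = -(2*J + J)/6 = -J/2)
d(W) = 4 + (-4 - W*(2 + W))**2 (d(W) = 4 + (-(W + 2)*(W + W)/2 - 4)**2 = 4 + (-(2 + W)*2*W/2 - 4)**2 = 4 + (-W*(2 + W) - 4)**2 = 4 + (-4 - W*(2 + W))**2)
L(K) = 3 - (4 + K*(2 + K))**2 (L(K) = (4 + (4 + K*(2 + K))**2)*(-1) + 7 = (-4 - (4 + K*(2 + K))**2) + 7 = 3 - (4 + K*(2 + K))**2)
38579 + L(144) = 38579 + (3 - (4 + 144*(2 + 144))**2) = 38579 + (3 - (4 + 144*146)**2) = 38579 + (3 - (4 + 21024)**2) = 38579 + (3 - 1*21028**2) = 38579 + (3 - 1*442176784) = 38579 + (3 - 442176784) = 38579 - 442176781 = -442138202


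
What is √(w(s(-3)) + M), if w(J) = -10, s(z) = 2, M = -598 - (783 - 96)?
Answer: I*√1295 ≈ 35.986*I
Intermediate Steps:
M = -1285 (M = -598 - 1*687 = -598 - 687 = -1285)
√(w(s(-3)) + M) = √(-10 - 1285) = √(-1295) = I*√1295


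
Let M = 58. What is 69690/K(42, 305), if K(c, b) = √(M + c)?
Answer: 6969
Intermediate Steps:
K(c, b) = √(58 + c)
69690/K(42, 305) = 69690/(√(58 + 42)) = 69690/(√100) = 69690/10 = 69690*(⅒) = 6969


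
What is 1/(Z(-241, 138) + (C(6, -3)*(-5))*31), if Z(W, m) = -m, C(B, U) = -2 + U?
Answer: 1/637 ≈ 0.0015699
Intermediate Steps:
1/(Z(-241, 138) + (C(6, -3)*(-5))*31) = 1/(-1*138 + ((-2 - 3)*(-5))*31) = 1/(-138 - 5*(-5)*31) = 1/(-138 + 25*31) = 1/(-138 + 775) = 1/637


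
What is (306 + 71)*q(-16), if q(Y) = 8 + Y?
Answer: -3016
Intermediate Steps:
(306 + 71)*q(-16) = (306 + 71)*(8 - 16) = 377*(-8) = -3016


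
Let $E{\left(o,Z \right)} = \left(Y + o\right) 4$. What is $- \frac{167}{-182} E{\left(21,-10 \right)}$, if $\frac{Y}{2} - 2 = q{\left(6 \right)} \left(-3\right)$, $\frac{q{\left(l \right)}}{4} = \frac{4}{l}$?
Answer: $\frac{3006}{91} \approx 33.033$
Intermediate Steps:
$q{\left(l \right)} = \frac{16}{l}$ ($q{\left(l \right)} = 4 \frac{4}{l} = \frac{16}{l}$)
$Y = -12$ ($Y = 4 + 2 \cdot \frac{16}{6} \left(-3\right) = 4 + 2 \cdot 16 \cdot \frac{1}{6} \left(-3\right) = 4 + 2 \cdot \frac{8}{3} \left(-3\right) = 4 + 2 \left(-8\right) = 4 - 16 = -12$)
$E{\left(o,Z \right)} = -48 + 4 o$ ($E{\left(o,Z \right)} = \left(-12 + o\right) 4 = -48 + 4 o$)
$- \frac{167}{-182} E{\left(21,-10 \right)} = - \frac{167}{-182} \left(-48 + 4 \cdot 21\right) = \left(-167\right) \left(- \frac{1}{182}\right) \left(-48 + 84\right) = \frac{167}{182} \cdot 36 = \frac{3006}{91}$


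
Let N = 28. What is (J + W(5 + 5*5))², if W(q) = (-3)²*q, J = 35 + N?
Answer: 110889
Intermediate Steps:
J = 63 (J = 35 + 28 = 63)
W(q) = 9*q
(J + W(5 + 5*5))² = (63 + 9*(5 + 5*5))² = (63 + 9*(5 + 25))² = (63 + 9*30)² = (63 + 270)² = 333² = 110889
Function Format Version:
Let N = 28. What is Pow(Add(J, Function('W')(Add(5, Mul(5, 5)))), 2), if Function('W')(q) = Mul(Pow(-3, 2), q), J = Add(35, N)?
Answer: 110889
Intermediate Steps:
J = 63 (J = Add(35, 28) = 63)
Function('W')(q) = Mul(9, q)
Pow(Add(J, Function('W')(Add(5, Mul(5, 5)))), 2) = Pow(Add(63, Mul(9, Add(5, Mul(5, 5)))), 2) = Pow(Add(63, Mul(9, Add(5, 25))), 2) = Pow(Add(63, Mul(9, 30)), 2) = Pow(Add(63, 270), 2) = Pow(333, 2) = 110889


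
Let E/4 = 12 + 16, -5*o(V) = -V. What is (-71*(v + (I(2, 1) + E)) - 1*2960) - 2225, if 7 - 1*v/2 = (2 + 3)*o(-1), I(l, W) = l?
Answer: -14415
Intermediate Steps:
o(V) = V/5 (o(V) = -(-1)*V/5 = V/5)
E = 112 (E = 4*(12 + 16) = 4*28 = 112)
v = 16 (v = 14 - 2*(2 + 3)*(1/5)*(-1) = 14 - 10*(-1)/5 = 14 - 2*(-1) = 14 + 2 = 16)
(-71*(v + (I(2, 1) + E)) - 1*2960) - 2225 = (-71*(16 + (2 + 112)) - 1*2960) - 2225 = (-71*(16 + 114) - 2960) - 2225 = (-71*130 - 2960) - 2225 = (-9230 - 2960) - 2225 = -12190 - 2225 = -14415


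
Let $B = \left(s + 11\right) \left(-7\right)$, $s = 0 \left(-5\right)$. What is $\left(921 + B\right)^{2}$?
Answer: $712336$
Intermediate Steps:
$s = 0$
$B = -77$ ($B = \left(0 + 11\right) \left(-7\right) = 11 \left(-7\right) = -77$)
$\left(921 + B\right)^{2} = \left(921 - 77\right)^{2} = 844^{2} = 712336$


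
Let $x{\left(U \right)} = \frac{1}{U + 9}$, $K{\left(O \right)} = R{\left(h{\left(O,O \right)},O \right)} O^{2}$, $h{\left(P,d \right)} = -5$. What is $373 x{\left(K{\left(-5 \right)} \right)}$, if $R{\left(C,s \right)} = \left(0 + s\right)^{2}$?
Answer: $\frac{373}{634} \approx 0.58833$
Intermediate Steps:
$R{\left(C,s \right)} = s^{2}$
$K{\left(O \right)} = O^{4}$ ($K{\left(O \right)} = O^{2} O^{2} = O^{4}$)
$x{\left(U \right)} = \frac{1}{9 + U}$
$373 x{\left(K{\left(-5 \right)} \right)} = \frac{373}{9 + \left(-5\right)^{4}} = \frac{373}{9 + 625} = \frac{373}{634}$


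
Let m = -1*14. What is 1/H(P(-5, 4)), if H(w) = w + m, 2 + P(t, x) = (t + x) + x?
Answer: -1/13 ≈ -0.076923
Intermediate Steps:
m = -14
P(t, x) = -2 + t + 2*x (P(t, x) = -2 + ((t + x) + x) = -2 + (t + 2*x) = -2 + t + 2*x)
H(w) = -14 + w (H(w) = w - 14 = -14 + w)
1/H(P(-5, 4)) = 1/(-14 + (-2 - 5 + 2*4)) = 1/(-14 + (-2 - 5 + 8)) = 1/(-14 + 1) = 1/(-13) = -1/13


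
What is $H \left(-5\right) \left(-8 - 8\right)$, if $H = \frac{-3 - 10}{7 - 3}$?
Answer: $-260$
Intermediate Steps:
$H = - \frac{13}{4} \approx -3.25$
$H \left(-5\right) \left(-8 - 8\right) = \left(- \frac{13}{4}\right) \left(-5\right) \left(-8 - 8\right) = \frac{65 \left(-8 - 8\right)}{4} = \frac{65}{4} \left(-16\right) = -260$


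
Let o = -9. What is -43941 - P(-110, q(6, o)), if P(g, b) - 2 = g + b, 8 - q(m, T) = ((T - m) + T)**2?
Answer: -43265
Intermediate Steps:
q(m, T) = 8 - (-m + 2*T)**2 (q(m, T) = 8 - ((T - m) + T)**2 = 8 - (-m + 2*T)**2)
P(g, b) = 2 + b + g (P(g, b) = 2 + (g + b) = 2 + (b + g) = 2 + b + g)
-43941 - P(-110, q(6, o)) = -43941 - (2 + (8 - (-1*6 + 2*(-9))**2) - 110) = -43941 - (2 + (8 - (-6 - 18)**2) - 110) = -43941 - (2 + (8 - 1*(-24)**2) - 110) = -43941 - (2 + (8 - 1*576) - 110) = -43941 - (2 + (8 - 576) - 110) = -43941 - (2 - 568 - 110) = -43941 - 1*(-676) = -43941 + 676 = -43265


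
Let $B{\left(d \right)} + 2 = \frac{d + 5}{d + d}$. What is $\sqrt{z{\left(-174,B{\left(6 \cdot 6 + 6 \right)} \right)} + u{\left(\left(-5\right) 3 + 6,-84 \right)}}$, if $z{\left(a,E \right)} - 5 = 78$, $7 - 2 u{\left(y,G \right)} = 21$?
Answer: $2 \sqrt{19} \approx 8.7178$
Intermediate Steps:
$B{\left(d \right)} = -2 + \frac{5 + d}{2 d}$ ($B{\left(d \right)} = -2 + \frac{d + 5}{d + d} = -2 + \frac{5 + d}{2 d}$)
$u{\left(y,G \right)} = -7$ ($u{\left(y,G \right)} = \frac{7}{2} - \frac{21}{2} = -7$)
$z{\left(a,E \right)} = 83$ ($z{\left(a,E \right)} = 5 + 78 = 83$)
$\sqrt{z{\left(-174,B{\left(6 \cdot 6 + 6 \right)} \right)} + u{\left(\left(-5\right) 3 + 6,-84 \right)}} = \sqrt{83 - 7} = \sqrt{76} = 2 \sqrt{19}$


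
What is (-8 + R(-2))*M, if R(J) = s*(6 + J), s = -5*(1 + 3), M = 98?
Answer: -8624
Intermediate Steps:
s = -20 (s = -5*4 = -20)
R(J) = -120 - 20*J (R(J) = -20*(6 + J) = -120 - 20*J)
(-8 + R(-2))*M = (-8 + (-120 - 20*(-2)))*98 = (-8 + (-120 + 40))*98 = (-8 - 80)*98 = -88*98 = -8624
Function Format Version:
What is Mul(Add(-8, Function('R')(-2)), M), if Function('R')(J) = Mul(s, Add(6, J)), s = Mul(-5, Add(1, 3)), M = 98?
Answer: -8624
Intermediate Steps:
s = -20 (s = Mul(-5, 4) = -20)
Function('R')(J) = Add(-120, Mul(-20, J)) (Function('R')(J) = Mul(-20, Add(6, J)) = Add(-120, Mul(-20, J)))
Mul(Add(-8, Function('R')(-2)), M) = Mul(Add(-8, Add(-120, Mul(-20, -2))), 98) = Mul(Add(-8, Add(-120, 40)), 98) = Mul(Add(-8, -80), 98) = Mul(-88, 98) = -8624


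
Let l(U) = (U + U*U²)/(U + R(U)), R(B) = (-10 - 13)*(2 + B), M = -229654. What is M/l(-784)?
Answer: 987627027/120472772 ≈ 8.1979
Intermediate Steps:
R(B) = -46 - 23*B (R(B) = -23*(2 + B) = -46 - 23*B)
l(U) = (U + U³)/(-46 - 22*U) (l(U) = (U + U*U²)/(U + (-46 - 23*U)) = (U + U³)/(-46 - 22*U))
M/l(-784) = -229654*(46 + 22*(-784))/(-1*(-784) - 1*(-784)³) = -229654*(46 - 17248)/(784 - 1*(-481890304)) = -229654*(-17202/(784 + 481890304)) = -229654/((-1/17202*481891088)) = -229654/(-240945544/8601) = -229654*(-8601/240945544) = 987627027/120472772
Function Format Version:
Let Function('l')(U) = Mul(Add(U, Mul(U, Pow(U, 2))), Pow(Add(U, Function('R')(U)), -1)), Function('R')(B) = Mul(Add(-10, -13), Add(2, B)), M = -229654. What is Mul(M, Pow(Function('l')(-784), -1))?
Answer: Rational(987627027, 120472772) ≈ 8.1979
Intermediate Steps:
Function('R')(B) = Add(-46, Mul(-23, B)) (Function('R')(B) = Mul(-23, Add(2, B)) = Add(-46, Mul(-23, B)))
Function('l')(U) = Mul(Pow(Add(-46, Mul(-22, U)), -1), Add(U, Pow(U, 3))) (Function('l')(U) = Mul(Add(U, Mul(U, Pow(U, 2))), Pow(Add(U, Add(-46, Mul(-23, U))), -1)) = Mul(Add(U, Pow(U, 3)), Pow(Add(-46, Mul(-22, U)), -1)) = Mul(Pow(Add(-46, Mul(-22, U)), -1), Add(U, Pow(U, 3))))
Mul(M, Pow(Function('l')(-784), -1)) = Mul(-229654, Pow(Mul(Pow(Add(46, Mul(22, -784)), -1), Add(Mul(-1, -784), Mul(-1, Pow(-784, 3)))), -1)) = Mul(-229654, Pow(Mul(Pow(Add(46, -17248), -1), Add(784, Mul(-1, -481890304))), -1)) = Mul(-229654, Pow(Mul(Pow(-17202, -1), Add(784, 481890304)), -1)) = Mul(-229654, Pow(Mul(Rational(-1, 17202), 481891088), -1)) = Mul(-229654, Pow(Rational(-240945544, 8601), -1)) = Mul(-229654, Rational(-8601, 240945544)) = Rational(987627027, 120472772)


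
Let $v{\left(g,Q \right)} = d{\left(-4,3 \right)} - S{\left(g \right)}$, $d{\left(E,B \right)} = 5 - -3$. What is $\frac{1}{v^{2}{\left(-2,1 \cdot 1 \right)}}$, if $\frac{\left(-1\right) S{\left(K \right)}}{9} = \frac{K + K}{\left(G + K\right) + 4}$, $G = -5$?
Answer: $\frac{1}{400} \approx 0.0025$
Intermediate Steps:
$d{\left(E,B \right)} = 8$ ($d{\left(E,B \right)} = 5 + 3 = 8$)
$S{\left(K \right)} = - \frac{18 K}{-1 + K}$ ($S{\left(K \right)} = - 9 \frac{K + K}{\left(-5 + K\right) + 4} = - 9 \frac{2 K}{-1 + K} = - \frac{18 K}{-1 + K}$)
$v{\left(g,Q \right)} = 8 + \frac{18 g}{-1 + g}$ ($v{\left(g,Q \right)} = 8 - - \frac{18 g}{-1 + g} = 8 + \frac{18 g}{-1 + g}$)
$\frac{1}{v^{2}{\left(-2,1 \cdot 1 \right)}} = \frac{1}{\left(\frac{2 \left(-4 + 13 \left(-2\right)\right)}{-1 - 2}\right)^{2}} = \frac{1}{\left(\frac{2 \left(-4 - 26\right)}{-3}\right)^{2}} = \frac{1}{\left(2 \left(- \frac{1}{3}\right) \left(-30\right)\right)^{2}} = \frac{1}{20^{2}} = \frac{1}{400}$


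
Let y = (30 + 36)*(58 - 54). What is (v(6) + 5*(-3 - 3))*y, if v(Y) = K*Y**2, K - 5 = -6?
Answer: -17424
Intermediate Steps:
K = -1 (K = 5 - 6 = -1)
v(Y) = -Y**2
y = 264 (y = 66*4 = 264)
(v(6) + 5*(-3 - 3))*y = (-1*6**2 + 5*(-3 - 3))*264 = (-1*36 + 5*(-6))*264 = (-36 - 30)*264 = -66*264 = -17424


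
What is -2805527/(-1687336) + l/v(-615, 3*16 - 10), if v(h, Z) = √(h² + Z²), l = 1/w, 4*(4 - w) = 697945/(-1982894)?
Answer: 2805527/1687336 + 7931576*√379669/12310482193581 ≈ 1.6631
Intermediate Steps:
w = 32424249/7931576 (w = 4 - 697945/(4*(-1982894)) = 4 - 697945*(-1)/(4*1982894) = 4 - ¼*(-697945/1982894) = 4 + 697945/7931576 = 32424249/7931576 ≈ 4.0880)
l = 7931576/32424249 (l = 1/(32424249/7931576) = 7931576/32424249 ≈ 0.24462)
v(h, Z) = √(Z² + h²)
-2805527/(-1687336) + l/v(-615, 3*16 - 10) = -2805527/(-1687336) + 7931576/(32424249*(√((3*16 - 10)² + (-615)²))) = -2805527*(-1/1687336) + 7931576/(32424249*(√((48 - 10)² + 378225))) = 2805527/1687336 + 7931576/(32424249*(√(38² + 378225))) = 2805527/1687336 + 7931576/(32424249*(√(1444 + 378225))) = 2805527/1687336 + 7931576/(32424249*(√379669)) = 2805527/1687336 + 7931576*(√379669/379669)/32424249 = 2805527/1687336 + 7931576*√379669/12310482193581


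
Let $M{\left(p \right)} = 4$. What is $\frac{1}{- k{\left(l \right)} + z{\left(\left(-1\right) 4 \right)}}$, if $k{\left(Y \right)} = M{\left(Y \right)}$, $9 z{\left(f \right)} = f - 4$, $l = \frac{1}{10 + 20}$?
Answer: $- \frac{9}{44} \approx -0.20455$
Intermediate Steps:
$l = \frac{1}{30} \approx 0.033333$
$z{\left(f \right)} = - \frac{4}{9} + \frac{f}{9}$ ($z{\left(f \right)} = \frac{f - 4}{9} = \frac{-4 + f}{9} = - \frac{4}{9} + \frac{f}{9}$)
$k{\left(Y \right)} = 4$
$\frac{1}{- k{\left(l \right)} + z{\left(\left(-1\right) 4 \right)}} = \frac{1}{\left(-1\right) 4 - \left(\frac{4}{9} - \frac{\left(-1\right) 4}{9}\right)} = \frac{1}{-4 + \left(- \frac{4}{9} + \frac{1}{9} \left(-4\right)\right)} = \frac{1}{-4 - \frac{8}{9}} = \frac{1}{- \frac{44}{9}} = - \frac{9}{44}$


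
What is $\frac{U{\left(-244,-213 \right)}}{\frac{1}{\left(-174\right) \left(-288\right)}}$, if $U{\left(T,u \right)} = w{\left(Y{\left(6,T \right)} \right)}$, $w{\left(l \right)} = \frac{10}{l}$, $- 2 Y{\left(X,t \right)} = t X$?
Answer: $\frac{41760}{61} \approx 684.59$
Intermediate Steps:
$Y{\left(X,t \right)} = - \frac{X t}{2}$ ($Y{\left(X,t \right)} = - \frac{t X}{2} = - \frac{X t}{2}$)
$U{\left(T,u \right)} = - \frac{10}{3 T}$ ($U{\left(T,u \right)} = \frac{10}{\left(- \frac{1}{2}\right) 6 T} = \frac{10}{\left(-3\right) T} = 10 \left(- \frac{1}{3 T}\right) = - \frac{10}{3 T}$)
$\frac{U{\left(-244,-213 \right)}}{\frac{1}{\left(-174\right) \left(-288\right)}} = \frac{\left(- \frac{10}{3}\right) \frac{1}{-244}}{\frac{1}{\left(-174\right) \left(-288\right)}} = \frac{\left(- \frac{10}{3}\right) \left(- \frac{1}{244}\right)}{\frac{1}{50112}} = \frac{5 \frac{1}{\frac{1}{50112}}}{366} = \frac{5}{366} \cdot 50112 = \frac{41760}{61}$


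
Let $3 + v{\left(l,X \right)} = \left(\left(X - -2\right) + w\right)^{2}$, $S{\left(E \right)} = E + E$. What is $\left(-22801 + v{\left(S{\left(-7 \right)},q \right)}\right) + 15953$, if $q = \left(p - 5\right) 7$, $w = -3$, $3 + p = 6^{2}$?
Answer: $31174$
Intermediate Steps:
$p = 33$ ($p = -3 + 6^{2} = -3 + 36 = 33$)
$q = 196$ ($q = \left(33 - 5\right) 7 = 28 \cdot 7 = 196$)
$S{\left(E \right)} = 2 E$
$v{\left(l,X \right)} = -3 + \left(-1 + X\right)^{2}$ ($v{\left(l,X \right)} = -3 + \left(\left(X - -2\right) - 3\right)^{2} = -3 + \left(\left(X + 2\right) - 3\right)^{2} = -3 + \left(\left(2 + X\right) - 3\right)^{2} = -3 + \left(-1 + X\right)^{2}$)
$\left(-22801 + v{\left(S{\left(-7 \right)},q \right)}\right) + 15953 = \left(-22801 - \left(3 - \left(-1 + 196\right)^{2}\right)\right) + 15953 = \left(-22801 - \left(3 - 195^{2}\right)\right) + 15953 = \left(-22801 + \left(-3 + 38025\right)\right) + 15953 = \left(-22801 + 38022\right) + 15953 = 15221 + 15953 = 31174$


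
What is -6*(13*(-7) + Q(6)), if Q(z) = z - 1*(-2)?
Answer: 498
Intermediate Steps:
Q(z) = 2 + z (Q(z) = z + 2 = 2 + z)
-6*(13*(-7) + Q(6)) = -6*(13*(-7) + (2 + 6)) = -6*(-91 + 8) = -6*(-83) = 498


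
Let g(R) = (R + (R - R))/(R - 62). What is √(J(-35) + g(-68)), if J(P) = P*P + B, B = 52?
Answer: √5397535/65 ≈ 35.742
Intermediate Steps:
J(P) = 52 + P² (J(P) = P*P + 52 = P² + 52 = 52 + P²)
g(R) = R/(-62 + R) (g(R) = (R + 0)/(-62 + R) = R/(-62 + R))
√(J(-35) + g(-68)) = √((52 + (-35)²) - 68/(-62 - 68)) = √((52 + 1225) - 68/(-130)) = √(1277 - 68*(-1/130)) = √(1277 + 34/65) = √(83039/65) = √5397535/65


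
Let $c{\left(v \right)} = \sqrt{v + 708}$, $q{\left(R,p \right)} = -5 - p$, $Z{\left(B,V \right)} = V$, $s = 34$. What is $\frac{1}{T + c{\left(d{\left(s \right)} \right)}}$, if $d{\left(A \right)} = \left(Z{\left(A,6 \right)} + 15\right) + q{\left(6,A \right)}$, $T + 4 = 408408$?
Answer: $\frac{204202}{83396913263} - \frac{\sqrt{690}}{166793826526} \approx 2.4484 \cdot 10^{-6}$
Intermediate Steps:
$T = 408404$ ($T = -4 + 408408 = 408404$)
$d{\left(A \right)} = 16 - A$ ($d{\left(A \right)} = \left(6 + 15\right) - \left(5 + A\right) = 21 - \left(5 + A\right) = 16 - A$)
$c{\left(v \right)} = \sqrt{708 + v}$
$\frac{1}{T + c{\left(d{\left(s \right)} \right)}} = \frac{1}{408404 + \sqrt{708 + \left(16 - 34\right)}} = \frac{1}{408404 + \sqrt{708 - 18}} = \frac{1}{408404 + \sqrt{690}}$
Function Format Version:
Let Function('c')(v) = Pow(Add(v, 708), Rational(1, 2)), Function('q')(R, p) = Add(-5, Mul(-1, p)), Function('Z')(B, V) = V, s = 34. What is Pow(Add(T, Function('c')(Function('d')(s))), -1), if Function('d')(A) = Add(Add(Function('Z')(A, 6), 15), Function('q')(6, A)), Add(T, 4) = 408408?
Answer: Add(Rational(204202, 83396913263), Mul(Rational(-1, 166793826526), Pow(690, Rational(1, 2)))) ≈ 2.4484e-6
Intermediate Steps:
T = 408404 (T = Add(-4, 408408) = 408404)
Function('d')(A) = Add(16, Mul(-1, A)) (Function('d')(A) = Add(Add(6, 15), Add(-5, Mul(-1, A))) = Add(21, Add(-5, Mul(-1, A))) = Add(16, Mul(-1, A)))
Function('c')(v) = Pow(Add(708, v), Rational(1, 2))
Pow(Add(T, Function('c')(Function('d')(s))), -1) = Pow(Add(408404, Pow(Add(708, Add(16, Mul(-1, 34))), Rational(1, 2))), -1) = Pow(Add(408404, Pow(Add(708, Add(16, -34)), Rational(1, 2))), -1) = Pow(Add(408404, Pow(Add(708, -18), Rational(1, 2))), -1) = Pow(Add(408404, Pow(690, Rational(1, 2))), -1)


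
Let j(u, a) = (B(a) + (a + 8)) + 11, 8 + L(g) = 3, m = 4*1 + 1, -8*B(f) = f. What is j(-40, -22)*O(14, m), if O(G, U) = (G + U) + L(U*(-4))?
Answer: -7/2 ≈ -3.5000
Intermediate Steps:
B(f) = -f/8
m = 5 (m = 4 + 1 = 5)
L(g) = -5 (L(g) = -8 + 3 = -5)
O(G, U) = -5 + G + U (O(G, U) = (G + U) - 5 = -5 + G + U)
j(u, a) = 19 + 7*a/8 (j(u, a) = (-a/8 + (a + 8)) + 11 = (-a/8 + (8 + a)) + 11 = (8 + 7*a/8) + 11 = 19 + 7*a/8)
j(-40, -22)*O(14, m) = (19 + (7/8)*(-22))*(-5 + 14 + 5) = (19 - 77/4)*14 = -¼*14 = -7/2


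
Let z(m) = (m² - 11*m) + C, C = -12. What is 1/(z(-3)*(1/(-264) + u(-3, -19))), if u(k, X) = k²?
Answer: 44/11875 ≈ 0.0037053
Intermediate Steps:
z(m) = -12 + m² - 11*m (z(m) = (m² - 11*m) - 12 = -12 + m² - 11*m)
1/(z(-3)*(1/(-264) + u(-3, -19))) = 1/((-12 + (-3)² - 11*(-3))*(1/(-264) + (-3)²)) = 1/((-12 + 9 + 33)*(-1/264 + 9)) = 1/(30*(2375/264)) = 1/(11875/44) = 44/11875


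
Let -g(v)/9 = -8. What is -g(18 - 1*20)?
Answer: -72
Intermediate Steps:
g(v) = 72 (g(v) = -9*(-8) = 72)
-g(18 - 1*20) = -1*72 = -72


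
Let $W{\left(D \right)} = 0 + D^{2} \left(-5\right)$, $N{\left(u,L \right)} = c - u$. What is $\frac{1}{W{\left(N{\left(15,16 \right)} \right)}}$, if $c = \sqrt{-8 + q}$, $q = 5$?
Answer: $- \frac{i}{150 \sqrt{3} + 1110 i} \approx -0.00085411 - 0.00019991 i$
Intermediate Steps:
$c = i \sqrt{3}$ ($c = \sqrt{-8 + 5} = \sqrt{-3} = i \sqrt{3} \approx 1.732 i$)
$N{\left(u,L \right)} = - u + i \sqrt{3}$ ($N{\left(u,L \right)} = i \sqrt{3} - u = - u + i \sqrt{3}$)
$W{\left(D \right)} = - 5 D^{2}$ ($W{\left(D \right)} = 0 - 5 D^{2} = - 5 D^{2}$)
$\frac{1}{W{\left(N{\left(15,16 \right)} \right)}} = \frac{1}{\left(-5\right) \left(\left(-1\right) 15 + i \sqrt{3}\right)^{2}} = \frac{1}{\left(-5\right) \left(-15 + i \sqrt{3}\right)^{2}} = - \frac{1}{5 \left(-15 + i \sqrt{3}\right)^{2}}$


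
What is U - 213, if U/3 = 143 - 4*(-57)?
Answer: 900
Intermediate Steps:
U = 1113 (U = 3*(143 - 4*(-57)) = 3*(143 + 228) = 3*371 = 1113)
U - 213 = 1113 - 213 = 900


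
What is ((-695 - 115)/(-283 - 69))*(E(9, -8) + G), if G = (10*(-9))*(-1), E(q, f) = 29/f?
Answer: 279855/1408 ≈ 198.76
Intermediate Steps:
G = 90 (G = -90*(-1) = 90)
((-695 - 115)/(-283 - 69))*(E(9, -8) + G) = ((-695 - 115)/(-283 - 69))*(29/(-8) + 90) = (-810/(-352))*(29*(-1/8) + 90) = (-810*(-1/352))*(-29/8 + 90) = (405/176)*(691/8) = 279855/1408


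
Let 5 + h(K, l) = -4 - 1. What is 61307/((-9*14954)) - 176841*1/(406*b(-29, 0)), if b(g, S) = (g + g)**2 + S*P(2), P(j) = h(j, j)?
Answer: -7680888751/13129671816 ≈ -0.58500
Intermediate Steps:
h(K, l) = -10 (h(K, l) = -5 + (-4 - 1) = -5 - 5 = -10)
P(j) = -10
b(g, S) = -10*S + 4*g**2 (b(g, S) = (g + g)**2 + S*(-10) = (2*g)**2 - 10*S = 4*g**2 - 10*S = -10*S + 4*g**2)
61307/((-9*14954)) - 176841*1/(406*b(-29, 0)) = 61307/((-9*14954)) - 176841*1/(406*(-10*0 + 4*(-29)**2)) = 61307/(-134586) - 176841*1/(406*(0 + 4*841)) = 61307*(-1/134586) - 176841*1/(406*(0 + 3364)) = -61307/134586 - 176841/(406*3364) = -61307/134586 - 176841/1365784 = -61307/134586 - 176841*1/1365784 = -61307/134586 - 25263/195112 = -7680888751/13129671816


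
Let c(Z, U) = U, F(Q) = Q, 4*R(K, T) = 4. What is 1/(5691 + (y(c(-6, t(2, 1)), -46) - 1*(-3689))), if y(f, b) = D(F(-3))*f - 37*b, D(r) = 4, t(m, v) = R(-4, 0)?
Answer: 1/11086 ≈ 9.0204e-5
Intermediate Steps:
R(K, T) = 1 (R(K, T) = (¼)*4 = 1)
t(m, v) = 1
y(f, b) = -37*b + 4*f (y(f, b) = 4*f - 37*b = -37*b + 4*f)
1/(5691 + (y(c(-6, t(2, 1)), -46) - 1*(-3689))) = 1/(5691 + ((-37*(-46) + 4*1) - 1*(-3689))) = 1/(5691 + ((1702 + 4) + 3689)) = 1/(5691 + (1706 + 3689)) = 1/(5691 + 5395) = 1/11086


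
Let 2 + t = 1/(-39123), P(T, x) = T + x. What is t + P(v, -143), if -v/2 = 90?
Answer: -12714976/39123 ≈ -325.00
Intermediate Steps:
v = -180 (v = -2*90 = -180)
t = -78247/39123 (t = -2 + 1/(-39123) = -2 - 1/39123 = -78247/39123 ≈ -2.0000)
t + P(v, -143) = -78247/39123 + (-180 - 143) = -78247/39123 - 323 = -12714976/39123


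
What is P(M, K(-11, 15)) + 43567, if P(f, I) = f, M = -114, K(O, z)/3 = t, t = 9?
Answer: 43453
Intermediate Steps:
K(O, z) = 27 (K(O, z) = 3*9 = 27)
P(M, K(-11, 15)) + 43567 = -114 + 43567 = 43453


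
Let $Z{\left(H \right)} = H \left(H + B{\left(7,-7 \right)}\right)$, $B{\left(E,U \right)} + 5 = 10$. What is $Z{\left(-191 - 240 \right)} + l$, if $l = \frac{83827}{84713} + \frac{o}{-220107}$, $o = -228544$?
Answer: $\frac{3423541386930707}{18645924291} \approx 1.8361 \cdot 10^{5}$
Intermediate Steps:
$B{\left(E,U \right)} = 5$ ($B{\left(E,U \right)} = -5 + 10 = 5$)
$Z{\left(H \right)} = H \left(5 + H\right)$ ($Z{\left(H \right)} = H \left(H + 5\right) = H \left(5 + H\right)$)
$l = \frac{37811557361}{18645924291}$ ($l = \frac{83827}{84713} - \frac{228544}{-220107} = 83827 \cdot \frac{1}{84713} - - \frac{228544}{220107} = \frac{83827}{84713} + \frac{228544}{220107} = \frac{37811557361}{18645924291} \approx 2.0279$)
$Z{\left(-191 - 240 \right)} + l = \left(-191 - 240\right) \left(5 - 431\right) + \frac{37811557361}{18645924291} = - 431 \left(5 - 431\right) + \frac{37811557361}{18645924291} = \left(-431\right) \left(-426\right) + \frac{37811557361}{18645924291} = 183606 + \frac{37811557361}{18645924291} = \frac{3423541386930707}{18645924291}$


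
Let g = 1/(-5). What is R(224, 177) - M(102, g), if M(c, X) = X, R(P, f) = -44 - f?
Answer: -1104/5 ≈ -220.80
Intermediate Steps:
g = -⅕ ≈ -0.20000
R(224, 177) - M(102, g) = (-44 - 1*177) - 1*(-⅕) = (-44 - 177) + ⅕ = -221 + ⅕ = -1104/5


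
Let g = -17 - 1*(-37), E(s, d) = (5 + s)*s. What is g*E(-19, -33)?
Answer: 5320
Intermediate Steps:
E(s, d) = s*(5 + s)
g = 20 (g = -17 + 37 = 20)
g*E(-19, -33) = 20*(-19*(5 - 19)) = 20*(-19*(-14)) = 20*266 = 5320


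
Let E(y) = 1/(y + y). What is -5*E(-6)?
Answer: 5/12 ≈ 0.41667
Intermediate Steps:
E(y) = 1/(2*y)
-5*E(-6) = -5/(2*(-6)) = -5*(-1)/(2*6) = -5*(-1/12) = 5/12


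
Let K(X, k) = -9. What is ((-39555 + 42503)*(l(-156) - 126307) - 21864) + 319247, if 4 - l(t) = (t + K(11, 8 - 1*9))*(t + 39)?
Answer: -428955001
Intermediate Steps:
l(t) = 4 - (-9 + t)*(39 + t) (l(t) = 4 - (t - 9)*(t + 39) = 4 - (-9 + t)*(39 + t))
((-39555 + 42503)*(l(-156) - 126307) - 21864) + 319247 = ((-39555 + 42503)*((355 - 1*(-156)**2 - 30*(-156)) - 126307) - 21864) + 319247 = (2948*((355 - 1*24336 + 4680) - 126307) - 21864) + 319247 = (2948*((355 - 24336 + 4680) - 126307) - 21864) + 319247 = (2948*(-19301 - 126307) - 21864) + 319247 = (2948*(-145608) - 21864) + 319247 = (-429252384 - 21864) + 319247 = -429274248 + 319247 = -428955001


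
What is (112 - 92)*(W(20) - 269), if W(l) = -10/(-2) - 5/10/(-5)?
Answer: -5278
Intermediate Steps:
W(l) = 51/10 (W(l) = -10*(-1/2) - 5*1/10*(-1/5) = 5 - 1/2*(-1/5) = 5 + 1/10 = 51/10)
(112 - 92)*(W(20) - 269) = (112 - 92)*(51/10 - 269) = 20*(-2639/10) = -5278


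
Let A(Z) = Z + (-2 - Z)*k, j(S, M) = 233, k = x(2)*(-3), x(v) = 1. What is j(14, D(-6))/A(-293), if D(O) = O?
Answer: -233/1166 ≈ -0.19983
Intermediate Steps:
k = -3 (k = 1*(-3) = -3)
A(Z) = 6 + 4*Z (A(Z) = Z + (-2 - Z)*(-3) = Z + (6 + 3*Z) = 6 + 4*Z)
j(14, D(-6))/A(-293) = 233/(6 + 4*(-293)) = 233/(6 - 1172) = 233/(-1166) = 233*(-1/1166) = -233/1166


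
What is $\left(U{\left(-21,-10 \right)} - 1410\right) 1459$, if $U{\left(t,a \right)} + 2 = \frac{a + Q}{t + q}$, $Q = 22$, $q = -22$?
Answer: $- \frac{88602152}{43} \approx -2.0605 \cdot 10^{6}$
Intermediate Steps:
$U{\left(t,a \right)} = -2 + \frac{22 + a}{-22 + t}$ ($U{\left(t,a \right)} = -2 + \frac{a + 22}{t - 22} = -2 + \frac{22 + a}{-22 + t}$)
$\left(U{\left(-21,-10 \right)} - 1410\right) 1459 = \left(\frac{66 - 10 - -42}{-22 - 21} - 1410\right) 1459 = \left(\frac{66 - 10 + 42}{-43} - 1410\right) 1459 = \left(\left(- \frac{1}{43}\right) 98 - 1410\right) 1459 = \left(- \frac{98}{43} - 1410\right) 1459 = \left(- \frac{60728}{43}\right) 1459 = - \frac{88602152}{43}$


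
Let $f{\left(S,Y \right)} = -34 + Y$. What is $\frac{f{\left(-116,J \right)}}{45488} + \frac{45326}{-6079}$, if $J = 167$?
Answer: $- \frac{2060980581}{276521552} \approx -7.4532$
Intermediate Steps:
$\frac{f{\left(-116,J \right)}}{45488} + \frac{45326}{-6079} = \frac{-34 + 167}{45488} + \frac{45326}{-6079} = 133 \cdot \frac{1}{45488} + 45326 \left(- \frac{1}{6079}\right) = \frac{133}{45488} - \frac{45326}{6079} = - \frac{2060980581}{276521552}$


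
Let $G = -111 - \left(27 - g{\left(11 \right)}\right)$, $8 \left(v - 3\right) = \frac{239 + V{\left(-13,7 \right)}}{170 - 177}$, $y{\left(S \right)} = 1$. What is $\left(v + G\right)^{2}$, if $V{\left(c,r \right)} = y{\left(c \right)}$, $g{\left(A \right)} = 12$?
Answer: $\frac{793881}{49} \approx 16202.0$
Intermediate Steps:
$V{\left(c,r \right)} = 1$
$v = - \frac{9}{7}$ ($v = 3 + \frac{\left(239 + 1\right) \frac{1}{170 - 177}}{8} = 3 + \frac{240 \frac{1}{-7}}{8} = 3 + \frac{240 \left(- \frac{1}{7}\right)}{8} = 3 + \frac{1}{8} \left(- \frac{240}{7}\right) = 3 - \frac{30}{7} = - \frac{9}{7} \approx -1.2857$)
$G = -126$ ($G = -111 - \left(27 - 12\right) = -111 - 15 = -126$)
$\left(v + G\right)^{2} = \left(- \frac{9}{7} - 126\right)^{2} = \left(- \frac{891}{7}\right)^{2} = \frac{793881}{49}$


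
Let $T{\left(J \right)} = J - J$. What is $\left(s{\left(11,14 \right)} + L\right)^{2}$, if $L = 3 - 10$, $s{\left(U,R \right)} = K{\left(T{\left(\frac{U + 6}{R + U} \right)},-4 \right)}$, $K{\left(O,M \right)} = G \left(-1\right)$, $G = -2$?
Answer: $25$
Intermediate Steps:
$T{\left(J \right)} = 0$
$K{\left(O,M \right)} = 2$ ($K{\left(O,M \right)} = \left(-2\right) \left(-1\right) = 2$)
$s{\left(U,R \right)} = 2$
$L = -7$ ($L = 3 - 10 = -7$)
$\left(s{\left(11,14 \right)} + L\right)^{2} = \left(2 - 7\right)^{2} = \left(-5\right)^{2} = 25$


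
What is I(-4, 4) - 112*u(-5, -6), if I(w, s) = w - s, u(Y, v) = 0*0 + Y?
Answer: 552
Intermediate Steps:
u(Y, v) = Y (u(Y, v) = 0 + Y = Y)
I(-4, 4) - 112*u(-5, -6) = (-4 - 1*4) - 112*(-5) = (-4 - 4) + 560 = -8 + 560 = 552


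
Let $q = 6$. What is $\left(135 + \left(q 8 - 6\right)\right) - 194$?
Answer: $-17$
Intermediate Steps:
$\left(135 + \left(q 8 - 6\right)\right) - 194 = \left(135 + \left(6 \cdot 8 - 6\right)\right) - 194 = \left(135 + \left(48 - 6\right)\right) - 194 = \left(135 + 42\right) - 194 = 177 - 194 = -17$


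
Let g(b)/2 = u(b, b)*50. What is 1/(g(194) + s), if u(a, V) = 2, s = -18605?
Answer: -1/18405 ≈ -5.4333e-5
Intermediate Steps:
g(b) = 200 (g(b) = 2*(2*50) = 2*100 = 200)
1/(g(194) + s) = 1/(200 - 18605) = 1/(-18405) = -1/18405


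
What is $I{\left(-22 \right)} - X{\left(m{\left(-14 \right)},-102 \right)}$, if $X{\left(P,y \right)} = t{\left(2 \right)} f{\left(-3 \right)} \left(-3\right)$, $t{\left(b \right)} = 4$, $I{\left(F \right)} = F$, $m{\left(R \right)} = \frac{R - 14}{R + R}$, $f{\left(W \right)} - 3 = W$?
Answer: $-22$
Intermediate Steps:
$f{\left(W \right)} = 3 + W$
$m{\left(R \right)} = \frac{-14 + R}{2 R}$
$X{\left(P,y \right)} = 0$ ($X{\left(P,y \right)} = 4 \left(3 - 3\right) \left(-3\right) = 4 \cdot 0 \left(-3\right) = 0 \left(-3\right) = 0$)
$I{\left(-22 \right)} - X{\left(m{\left(-14 \right)},-102 \right)} = -22 - 0 = -22 + 0 = -22$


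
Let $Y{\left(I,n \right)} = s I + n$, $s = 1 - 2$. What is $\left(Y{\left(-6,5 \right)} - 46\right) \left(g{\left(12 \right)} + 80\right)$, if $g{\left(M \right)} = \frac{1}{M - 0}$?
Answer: $- \frac{33635}{12} \approx -2802.9$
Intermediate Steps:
$s = -1$
$Y{\left(I,n \right)} = n - I$ ($Y{\left(I,n \right)} = - I + n = n - I$)
$g{\left(M \right)} = \frac{1}{M}$ ($g{\left(M \right)} = \frac{1}{M + 0} = \frac{1}{M}$)
$\left(Y{\left(-6,5 \right)} - 46\right) \left(g{\left(12 \right)} + 80\right) = \left(\left(5 - -6\right) - 46\right) \left(\frac{1}{12} + 80\right) = \left(\left(5 + 6\right) - 46\right) \left(\frac{1}{12} + 80\right) = \left(11 - 46\right) \frac{961}{12} = \left(-35\right) \frac{961}{12} = - \frac{33635}{12}$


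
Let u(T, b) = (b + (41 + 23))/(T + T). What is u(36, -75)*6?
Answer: -11/12 ≈ -0.91667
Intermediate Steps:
u(T, b) = (64 + b)/(2*T) (u(T, b) = (b + 64)/((2*T)) = (64 + b)*(1/(2*T)) = (64 + b)/(2*T))
u(36, -75)*6 = ((1/2)*(64 - 75)/36)*6 = ((1/2)*(1/36)*(-11))*6 = -11/72*6 = -11/12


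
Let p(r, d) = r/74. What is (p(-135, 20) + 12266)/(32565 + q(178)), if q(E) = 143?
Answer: 907549/2420392 ≈ 0.37496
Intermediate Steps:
p(r, d) = r/74 (p(r, d) = r*(1/74) = r/74)
(p(-135, 20) + 12266)/(32565 + q(178)) = ((1/74)*(-135) + 12266)/(32565 + 143) = (-135/74 + 12266)/32708 = (907549/74)*(1/32708) = 907549/2420392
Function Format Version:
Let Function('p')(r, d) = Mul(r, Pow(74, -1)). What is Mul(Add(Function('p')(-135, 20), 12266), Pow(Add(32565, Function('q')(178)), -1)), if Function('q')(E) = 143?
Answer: Rational(907549, 2420392) ≈ 0.37496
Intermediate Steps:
Function('p')(r, d) = Mul(Rational(1, 74), r) (Function('p')(r, d) = Mul(r, Rational(1, 74)) = Mul(Rational(1, 74), r))
Mul(Add(Function('p')(-135, 20), 12266), Pow(Add(32565, Function('q')(178)), -1)) = Mul(Add(Mul(Rational(1, 74), -135), 12266), Pow(Add(32565, 143), -1)) = Mul(Add(Rational(-135, 74), 12266), Pow(32708, -1)) = Mul(Rational(907549, 74), Rational(1, 32708)) = Rational(907549, 2420392)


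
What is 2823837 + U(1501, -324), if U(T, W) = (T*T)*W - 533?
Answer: -727149020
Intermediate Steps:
U(T, W) = -533 + W*T**2 (U(T, W) = T**2*W - 533 = W*T**2 - 533 = -533 + W*T**2)
2823837 + U(1501, -324) = 2823837 + (-533 - 324*1501**2) = 2823837 + (-533 - 324*2253001) = 2823837 + (-533 - 729972324) = 2823837 - 729972857 = -727149020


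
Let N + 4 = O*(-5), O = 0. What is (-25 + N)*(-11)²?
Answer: -3509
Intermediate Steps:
N = -4 (N = -4 + 0*(-5) = -4 + 0 = -4)
(-25 + N)*(-11)² = (-25 - 4)*(-11)² = -29*121 = -3509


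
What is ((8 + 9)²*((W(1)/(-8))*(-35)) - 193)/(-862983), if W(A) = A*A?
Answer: -2857/2301288 ≈ -0.0012415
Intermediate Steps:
W(A) = A²
((8 + 9)²*((W(1)/(-8))*(-35)) - 193)/(-862983) = ((8 + 9)²*((1²/(-8))*(-35)) - 193)/(-862983) = (17²*((1*(-⅛))*(-35)) - 193)*(-1/862983) = (289*(-⅛*(-35)) - 193)*(-1/862983) = (289*(35/8) - 193)*(-1/862983) = (10115/8 - 193)*(-1/862983) = (8571/8)*(-1/862983) = -2857/2301288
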